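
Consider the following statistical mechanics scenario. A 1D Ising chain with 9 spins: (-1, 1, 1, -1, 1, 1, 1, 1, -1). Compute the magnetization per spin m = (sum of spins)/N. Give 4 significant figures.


Step 1: Count up spins (+1): 6, down spins (-1): 3
Step 2: Total magnetization M = 6 - 3 = 3
Step 3: m = M/N = 3/9 = 0.3333

0.3333


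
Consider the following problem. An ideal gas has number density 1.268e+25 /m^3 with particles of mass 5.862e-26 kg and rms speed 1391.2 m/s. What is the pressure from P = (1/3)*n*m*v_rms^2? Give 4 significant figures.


Step 1: v_rms^2 = 1391.2^2 = 1.935e+06
Step 2: n*m = 1.268e+25*5.862e-26 = 0.7433
Step 3: P = (1/3)*0.7433*1.935e+06 = 4.795e+05 Pa

4.795e+05


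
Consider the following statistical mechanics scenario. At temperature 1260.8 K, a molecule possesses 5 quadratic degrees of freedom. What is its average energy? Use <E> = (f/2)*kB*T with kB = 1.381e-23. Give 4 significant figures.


Step 1: f/2 = 5/2 = 2.5
Step 2: kB*T = 1.381e-23 * 1260.8 = 1.741e-20
Step 3: <E> = 2.5 * 1.741e-20 = 4.353e-20 J

4.353e-20


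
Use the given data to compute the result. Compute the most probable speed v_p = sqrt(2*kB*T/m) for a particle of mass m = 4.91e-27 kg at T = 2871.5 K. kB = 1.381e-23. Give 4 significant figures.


Step 1: Numerator = 2*kB*T = 2*1.381e-23*2871.5 = 7.931e-20
Step 2: Ratio = 7.931e-20 / 4.91e-27 = 1.615e+07
Step 3: v_p = sqrt(1.615e+07) = 4019 m/s

4019


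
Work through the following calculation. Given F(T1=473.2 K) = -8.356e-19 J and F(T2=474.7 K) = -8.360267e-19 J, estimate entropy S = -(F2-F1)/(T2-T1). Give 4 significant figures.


Step 1: dF = F2 - F1 = -8.360267e-19 - (-8.356e-19) = -4.267e-22 J
Step 2: dT = T2 - T1 = 474.7 - 473.2 = 1.5 K
Step 3: S = -dF/dT = -(-4.267e-22)/1.5 = 2.845e-22 J/K

2.845e-22


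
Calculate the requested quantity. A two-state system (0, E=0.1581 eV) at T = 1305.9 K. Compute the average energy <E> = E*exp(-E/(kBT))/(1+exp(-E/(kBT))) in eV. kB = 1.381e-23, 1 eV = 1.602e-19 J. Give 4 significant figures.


Step 1: beta*E = 0.1581*1.602e-19/(1.381e-23*1305.9) = 1.404
Step 2: exp(-beta*E) = 0.2455
Step 3: <E> = 0.1581*0.2455/(1+0.2455) = 0.03116 eV

0.03116


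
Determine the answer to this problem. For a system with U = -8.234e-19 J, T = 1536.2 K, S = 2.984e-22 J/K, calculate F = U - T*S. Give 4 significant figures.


Step 1: T*S = 1536.2 * 2.984e-22 = 4.584e-19 J
Step 2: F = U - T*S = -8.234e-19 - 4.584e-19
Step 3: F = -1.282e-18 J

-1.282e-18


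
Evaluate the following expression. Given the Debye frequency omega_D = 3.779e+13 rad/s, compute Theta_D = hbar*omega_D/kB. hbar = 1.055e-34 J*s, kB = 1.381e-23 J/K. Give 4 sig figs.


Step 1: hbar*omega_D = 1.055e-34 * 3.779e+13 = 3.987e-21 J
Step 2: Theta_D = 3.987e-21 / 1.381e-23
Step 3: Theta_D = 288.7 K

288.7


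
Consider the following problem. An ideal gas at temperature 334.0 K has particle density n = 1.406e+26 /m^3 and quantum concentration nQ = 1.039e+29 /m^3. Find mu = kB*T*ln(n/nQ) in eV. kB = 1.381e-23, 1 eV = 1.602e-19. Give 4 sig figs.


Step 1: n/nQ = 1.406e+26/1.039e+29 = 0.001353
Step 2: ln(n/nQ) = -6.605
Step 3: mu = kB*T*ln(n/nQ) = 4.613e-21*-6.605 = -3.047e-20 J
Step 4: Convert to eV: -3.047e-20/1.602e-19 = -0.1902 eV

-0.1902


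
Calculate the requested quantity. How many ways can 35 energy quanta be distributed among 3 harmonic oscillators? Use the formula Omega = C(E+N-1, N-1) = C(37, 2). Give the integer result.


Step 1: Use binomial coefficient C(37, 2)
Step 2: Numerator = 37! / 35!
Step 3: Denominator = 2!
Step 4: Omega = 666

666


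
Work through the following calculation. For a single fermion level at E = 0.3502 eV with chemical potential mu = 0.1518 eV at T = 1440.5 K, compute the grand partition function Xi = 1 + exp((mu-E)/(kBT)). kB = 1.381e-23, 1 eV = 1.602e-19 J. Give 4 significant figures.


Step 1: (mu - E) = 0.1518 - 0.3502 = -0.1984 eV
Step 2: x = (mu-E)*eV/(kB*T) = -0.1984*1.602e-19/(1.381e-23*1440.5) = -1.598
Step 3: exp(x) = 0.2024
Step 4: Xi = 1 + 0.2024 = 1.202

1.202


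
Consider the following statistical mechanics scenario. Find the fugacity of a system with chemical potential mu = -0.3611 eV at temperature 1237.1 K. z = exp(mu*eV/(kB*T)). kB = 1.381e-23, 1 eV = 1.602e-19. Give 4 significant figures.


Step 1: Convert mu to Joules: -0.3611*1.602e-19 = -5.785e-20 J
Step 2: kB*T = 1.381e-23*1237.1 = 1.708e-20 J
Step 3: mu/(kB*T) = -3.386
Step 4: z = exp(-3.386) = 0.03384

0.03384


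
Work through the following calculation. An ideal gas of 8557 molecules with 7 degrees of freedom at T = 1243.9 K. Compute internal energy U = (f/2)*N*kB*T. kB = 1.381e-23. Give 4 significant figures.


Step 1: f/2 = 7/2 = 3.5
Step 2: N*kB*T = 8557*1.381e-23*1243.9 = 1.47e-16
Step 3: U = 3.5 * 1.47e-16 = 5.145e-16 J

5.145e-16


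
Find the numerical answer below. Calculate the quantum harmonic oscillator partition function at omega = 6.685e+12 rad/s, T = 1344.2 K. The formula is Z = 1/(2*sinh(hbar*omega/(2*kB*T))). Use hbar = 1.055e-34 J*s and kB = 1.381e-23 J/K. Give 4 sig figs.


Step 1: Compute x = hbar*omega/(kB*T) = 1.055e-34*6.685e+12/(1.381e-23*1344.2) = 0.03799
Step 2: x/2 = 0.019
Step 3: sinh(x/2) = 0.019
Step 4: Z = 1/(2*0.019) = 26.32

26.32


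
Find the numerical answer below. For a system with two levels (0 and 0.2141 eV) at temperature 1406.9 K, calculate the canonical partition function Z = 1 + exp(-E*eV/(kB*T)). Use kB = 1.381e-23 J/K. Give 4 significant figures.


Step 1: Compute beta*E = E*eV/(kB*T) = 0.2141*1.602e-19/(1.381e-23*1406.9) = 1.765
Step 2: exp(-beta*E) = exp(-1.765) = 0.1711
Step 3: Z = 1 + 0.1711 = 1.171

1.171


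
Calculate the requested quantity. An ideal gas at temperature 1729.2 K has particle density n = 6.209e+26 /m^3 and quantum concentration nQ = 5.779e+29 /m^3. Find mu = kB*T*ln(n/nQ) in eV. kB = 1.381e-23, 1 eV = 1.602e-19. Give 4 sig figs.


Step 1: n/nQ = 6.209e+26/5.779e+29 = 0.001074
Step 2: ln(n/nQ) = -6.836
Step 3: mu = kB*T*ln(n/nQ) = 2.388e-20*-6.836 = -1.632e-19 J
Step 4: Convert to eV: -1.632e-19/1.602e-19 = -1.019 eV

-1.019


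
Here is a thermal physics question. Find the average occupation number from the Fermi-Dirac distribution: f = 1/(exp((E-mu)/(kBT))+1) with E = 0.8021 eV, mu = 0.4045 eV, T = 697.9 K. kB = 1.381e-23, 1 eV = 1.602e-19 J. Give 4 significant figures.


Step 1: (E - mu) = 0.8021 - 0.4045 = 0.3976 eV
Step 2: Convert: (E-mu)*eV = 6.37e-20 J
Step 3: x = (E-mu)*eV/(kB*T) = 6.609
Step 4: f = 1/(exp(6.609)+1) = 0.001347

0.001347


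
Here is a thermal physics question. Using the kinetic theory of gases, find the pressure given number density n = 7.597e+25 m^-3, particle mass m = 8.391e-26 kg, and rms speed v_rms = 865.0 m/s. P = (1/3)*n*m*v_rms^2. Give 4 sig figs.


Step 1: v_rms^2 = 865.0^2 = 7.482e+05
Step 2: n*m = 7.597e+25*8.391e-26 = 6.375
Step 3: P = (1/3)*6.375*7.482e+05 = 1.59e+06 Pa

1.59e+06


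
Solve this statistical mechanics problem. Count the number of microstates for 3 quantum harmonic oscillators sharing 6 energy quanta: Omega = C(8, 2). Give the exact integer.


Step 1: Use binomial coefficient C(8, 2)
Step 2: Numerator = 8! / 6!
Step 3: Denominator = 2!
Step 4: Omega = 28

28


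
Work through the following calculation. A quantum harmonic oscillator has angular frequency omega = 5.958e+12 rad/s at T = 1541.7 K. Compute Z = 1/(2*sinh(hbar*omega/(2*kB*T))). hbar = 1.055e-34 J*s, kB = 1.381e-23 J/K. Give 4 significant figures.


Step 1: Compute x = hbar*omega/(kB*T) = 1.055e-34*5.958e+12/(1.381e-23*1541.7) = 0.02952
Step 2: x/2 = 0.01476
Step 3: sinh(x/2) = 0.01476
Step 4: Z = 1/(2*0.01476) = 33.87

33.87


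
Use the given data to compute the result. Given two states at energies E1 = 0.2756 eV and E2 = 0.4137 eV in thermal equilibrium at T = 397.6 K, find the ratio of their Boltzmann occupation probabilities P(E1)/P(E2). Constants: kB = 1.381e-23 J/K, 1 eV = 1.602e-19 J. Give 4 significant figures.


Step 1: Compute energy difference dE = E1 - E2 = 0.2756 - 0.4137 = -0.1381 eV
Step 2: Convert to Joules: dE_J = -0.1381 * 1.602e-19 = -2.212e-20 J
Step 3: Compute exponent = -dE_J / (kB * T) = -(-2.212e-20) / (1.381e-23 * 397.6) = 4.029
Step 4: P(E1)/P(E2) = exp(4.029) = 56.21

56.21


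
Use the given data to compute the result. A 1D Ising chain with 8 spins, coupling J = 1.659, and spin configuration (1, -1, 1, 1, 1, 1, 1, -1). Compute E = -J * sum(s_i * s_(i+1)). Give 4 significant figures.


Step 1: Nearest-neighbor products: -1, -1, 1, 1, 1, 1, -1
Step 2: Sum of products = 1
Step 3: E = -1.659 * 1 = -1.659

-1.659


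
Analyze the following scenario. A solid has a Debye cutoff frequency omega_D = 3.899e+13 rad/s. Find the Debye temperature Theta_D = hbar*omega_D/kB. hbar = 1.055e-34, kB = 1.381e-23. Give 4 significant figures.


Step 1: hbar*omega_D = 1.055e-34 * 3.899e+13 = 4.113e-21 J
Step 2: Theta_D = 4.113e-21 / 1.381e-23
Step 3: Theta_D = 297.9 K

297.9


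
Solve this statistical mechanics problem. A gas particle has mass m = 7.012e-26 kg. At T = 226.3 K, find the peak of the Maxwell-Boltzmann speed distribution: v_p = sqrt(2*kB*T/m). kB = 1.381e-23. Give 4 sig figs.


Step 1: Numerator = 2*kB*T = 2*1.381e-23*226.3 = 6.25e-21
Step 2: Ratio = 6.25e-21 / 7.012e-26 = 8.914e+04
Step 3: v_p = sqrt(8.914e+04) = 298.6 m/s

298.6


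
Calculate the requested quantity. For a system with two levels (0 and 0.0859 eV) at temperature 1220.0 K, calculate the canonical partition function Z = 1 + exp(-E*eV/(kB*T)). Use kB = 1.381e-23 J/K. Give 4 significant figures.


Step 1: Compute beta*E = E*eV/(kB*T) = 0.0859*1.602e-19/(1.381e-23*1220.0) = 0.8168
Step 2: exp(-beta*E) = exp(-0.8168) = 0.4419
Step 3: Z = 1 + 0.4419 = 1.442

1.442


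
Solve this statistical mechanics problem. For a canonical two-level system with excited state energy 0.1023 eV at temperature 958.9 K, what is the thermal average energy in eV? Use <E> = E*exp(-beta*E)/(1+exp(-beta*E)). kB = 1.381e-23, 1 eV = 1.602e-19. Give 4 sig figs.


Step 1: beta*E = 0.1023*1.602e-19/(1.381e-23*958.9) = 1.238
Step 2: exp(-beta*E) = 0.2901
Step 3: <E> = 0.1023*0.2901/(1+0.2901) = 0.023 eV

0.023


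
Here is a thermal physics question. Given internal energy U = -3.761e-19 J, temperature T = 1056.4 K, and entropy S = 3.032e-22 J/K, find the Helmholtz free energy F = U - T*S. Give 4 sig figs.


Step 1: T*S = 1056.4 * 3.032e-22 = 3.203e-19 J
Step 2: F = U - T*S = -3.761e-19 - 3.203e-19
Step 3: F = -6.964e-19 J

-6.964e-19


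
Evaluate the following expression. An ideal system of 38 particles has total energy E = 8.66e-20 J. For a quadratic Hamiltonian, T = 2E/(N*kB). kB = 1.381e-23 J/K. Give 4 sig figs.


Step 1: Numerator = 2*E = 2*8.66e-20 = 1.732e-19 J
Step 2: Denominator = N*kB = 38*1.381e-23 = 5.248e-22
Step 3: T = 1.732e-19 / 5.248e-22 = 330 K

330


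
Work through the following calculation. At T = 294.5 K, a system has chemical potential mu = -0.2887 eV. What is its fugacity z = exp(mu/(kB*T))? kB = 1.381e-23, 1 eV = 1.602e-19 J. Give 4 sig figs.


Step 1: Convert mu to Joules: -0.2887*1.602e-19 = -4.625e-20 J
Step 2: kB*T = 1.381e-23*294.5 = 4.067e-21 J
Step 3: mu/(kB*T) = -11.37
Step 4: z = exp(-11.37) = 1.152e-05

1.152e-05


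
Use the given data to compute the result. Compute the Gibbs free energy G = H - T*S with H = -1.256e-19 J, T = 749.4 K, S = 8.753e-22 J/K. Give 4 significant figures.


Step 1: T*S = 749.4 * 8.753e-22 = 6.559e-19 J
Step 2: G = H - T*S = -1.256e-19 - 6.559e-19
Step 3: G = -7.815e-19 J

-7.815e-19


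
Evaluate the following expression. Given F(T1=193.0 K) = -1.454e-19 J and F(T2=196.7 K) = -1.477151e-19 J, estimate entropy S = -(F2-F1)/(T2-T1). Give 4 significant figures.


Step 1: dF = F2 - F1 = -1.477151e-19 - (-1.454e-19) = -2.3151e-21 J
Step 2: dT = T2 - T1 = 196.7 - 193.0 = 3.7 K
Step 3: S = -dF/dT = -(-2.3151e-21)/3.7 = 6.257e-22 J/K

6.257e-22


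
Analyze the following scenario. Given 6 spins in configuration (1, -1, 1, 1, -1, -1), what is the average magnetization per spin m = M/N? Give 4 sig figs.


Step 1: Count up spins (+1): 3, down spins (-1): 3
Step 2: Total magnetization M = 3 - 3 = 0
Step 3: m = M/N = 0/6 = 0

0


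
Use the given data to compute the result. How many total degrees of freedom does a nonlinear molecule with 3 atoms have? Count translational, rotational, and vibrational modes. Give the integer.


Step 1: Translational DOF = 3
Step 2: Rotational DOF (nonlinear) = 3
Step 3: Vibrational DOF = 3*3 - 6 = 3
Step 4: Total = 3 + 3 + 3 = 9

9


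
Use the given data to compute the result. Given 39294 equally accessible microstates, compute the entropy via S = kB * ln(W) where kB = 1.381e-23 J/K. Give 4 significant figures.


Step 1: ln(W) = ln(39294) = 10.58
Step 2: S = kB * ln(W) = 1.381e-23 * 10.58
Step 3: S = 1.461e-22 J/K

1.461e-22


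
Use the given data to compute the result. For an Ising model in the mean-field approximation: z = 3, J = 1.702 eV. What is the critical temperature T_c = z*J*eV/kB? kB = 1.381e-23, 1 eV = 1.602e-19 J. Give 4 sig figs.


Step 1: z*J = 3*1.702 = 5.106 eV
Step 2: Convert to Joules: 5.106*1.602e-19 = 8.18e-19 J
Step 3: T_c = 8.18e-19 / 1.381e-23 = 5.923e+04 K

5.923e+04


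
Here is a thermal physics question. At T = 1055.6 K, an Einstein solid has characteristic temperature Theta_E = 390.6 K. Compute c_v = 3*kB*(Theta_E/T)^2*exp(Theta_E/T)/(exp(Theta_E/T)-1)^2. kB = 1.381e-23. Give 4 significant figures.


Step 1: x = Theta_E/T = 390.6/1055.6 = 0.37
Step 2: x^2 = 0.1369
Step 3: exp(x) = 1.448
Step 4: c_v = 3*1.381e-23*0.1369*1.448/(1.448-1)^2 = 4.096e-23

4.096e-23


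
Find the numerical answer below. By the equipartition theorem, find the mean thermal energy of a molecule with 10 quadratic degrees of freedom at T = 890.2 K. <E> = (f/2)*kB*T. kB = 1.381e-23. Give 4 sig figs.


Step 1: f/2 = 10/2 = 5
Step 2: kB*T = 1.381e-23 * 890.2 = 1.229e-20
Step 3: <E> = 5 * 1.229e-20 = 6.147e-20 J

6.147e-20


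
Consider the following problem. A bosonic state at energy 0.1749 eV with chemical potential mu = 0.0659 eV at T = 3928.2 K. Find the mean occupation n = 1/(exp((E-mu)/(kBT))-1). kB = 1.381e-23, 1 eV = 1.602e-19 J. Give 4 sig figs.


Step 1: (E - mu) = 0.109 eV
Step 2: x = (E-mu)*eV/(kB*T) = 0.109*1.602e-19/(1.381e-23*3928.2) = 0.3219
Step 3: exp(x) = 1.38
Step 4: n = 1/(exp(x)-1) = 2.633

2.633


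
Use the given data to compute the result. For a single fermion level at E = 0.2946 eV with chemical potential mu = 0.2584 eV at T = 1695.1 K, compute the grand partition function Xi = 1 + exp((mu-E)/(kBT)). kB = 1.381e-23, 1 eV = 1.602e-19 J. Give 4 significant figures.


Step 1: (mu - E) = 0.2584 - 0.2946 = -0.0362 eV
Step 2: x = (mu-E)*eV/(kB*T) = -0.0362*1.602e-19/(1.381e-23*1695.1) = -0.2477
Step 3: exp(x) = 0.7806
Step 4: Xi = 1 + 0.7806 = 1.781

1.781


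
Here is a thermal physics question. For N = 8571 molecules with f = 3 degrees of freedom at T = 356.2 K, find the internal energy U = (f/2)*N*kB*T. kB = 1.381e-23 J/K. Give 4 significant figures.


Step 1: f/2 = 3/2 = 1.5
Step 2: N*kB*T = 8571*1.381e-23*356.2 = 4.216e-17
Step 3: U = 1.5 * 4.216e-17 = 6.324e-17 J

6.324e-17


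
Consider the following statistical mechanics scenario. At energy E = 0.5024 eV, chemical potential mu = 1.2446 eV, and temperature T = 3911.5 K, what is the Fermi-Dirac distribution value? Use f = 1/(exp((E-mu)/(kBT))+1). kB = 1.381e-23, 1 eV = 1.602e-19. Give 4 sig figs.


Step 1: (E - mu) = 0.5024 - 1.2446 = -0.7422 eV
Step 2: Convert: (E-mu)*eV = -1.189e-19 J
Step 3: x = (E-mu)*eV/(kB*T) = -2.201
Step 4: f = 1/(exp(-2.201)+1) = 0.9004

0.9004


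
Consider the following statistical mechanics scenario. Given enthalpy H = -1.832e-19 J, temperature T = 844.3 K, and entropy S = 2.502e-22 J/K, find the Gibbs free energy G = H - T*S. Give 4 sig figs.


Step 1: T*S = 844.3 * 2.502e-22 = 2.112e-19 J
Step 2: G = H - T*S = -1.832e-19 - 2.112e-19
Step 3: G = -3.944e-19 J

-3.944e-19


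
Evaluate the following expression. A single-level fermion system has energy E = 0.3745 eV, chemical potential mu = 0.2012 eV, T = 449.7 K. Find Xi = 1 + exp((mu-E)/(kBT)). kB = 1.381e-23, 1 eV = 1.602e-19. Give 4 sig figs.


Step 1: (mu - E) = 0.2012 - 0.3745 = -0.1733 eV
Step 2: x = (mu-E)*eV/(kB*T) = -0.1733*1.602e-19/(1.381e-23*449.7) = -4.47
Step 3: exp(x) = 0.01144
Step 4: Xi = 1 + 0.01144 = 1.011

1.011


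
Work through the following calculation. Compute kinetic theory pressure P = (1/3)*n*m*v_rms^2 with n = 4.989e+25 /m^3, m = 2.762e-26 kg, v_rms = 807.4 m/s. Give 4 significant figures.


Step 1: v_rms^2 = 807.4^2 = 6.519e+05
Step 2: n*m = 4.989e+25*2.762e-26 = 1.378
Step 3: P = (1/3)*1.378*6.519e+05 = 2.994e+05 Pa

2.994e+05


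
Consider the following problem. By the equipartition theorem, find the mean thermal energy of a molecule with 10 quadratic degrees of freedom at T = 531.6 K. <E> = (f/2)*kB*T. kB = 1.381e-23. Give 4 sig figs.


Step 1: f/2 = 10/2 = 5
Step 2: kB*T = 1.381e-23 * 531.6 = 7.341e-21
Step 3: <E> = 5 * 7.341e-21 = 3.671e-20 J

3.671e-20


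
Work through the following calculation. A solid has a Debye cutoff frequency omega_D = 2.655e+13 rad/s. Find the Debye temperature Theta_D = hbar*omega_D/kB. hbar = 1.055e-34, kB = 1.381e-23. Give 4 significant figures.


Step 1: hbar*omega_D = 1.055e-34 * 2.655e+13 = 2.801e-21 J
Step 2: Theta_D = 2.801e-21 / 1.381e-23
Step 3: Theta_D = 202.8 K

202.8


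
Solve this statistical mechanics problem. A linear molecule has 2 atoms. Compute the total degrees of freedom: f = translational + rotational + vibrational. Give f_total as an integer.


Step 1: Translational DOF = 3
Step 2: Rotational DOF (linear) = 2
Step 3: Vibrational DOF = 3*2 - 5 = 1
Step 4: Total = 3 + 2 + 1 = 6

6


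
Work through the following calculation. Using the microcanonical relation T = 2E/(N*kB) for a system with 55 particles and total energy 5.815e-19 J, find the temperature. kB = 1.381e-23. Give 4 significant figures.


Step 1: Numerator = 2*E = 2*5.815e-19 = 1.163e-18 J
Step 2: Denominator = N*kB = 55*1.381e-23 = 7.595e-22
Step 3: T = 1.163e-18 / 7.595e-22 = 1531 K

1531


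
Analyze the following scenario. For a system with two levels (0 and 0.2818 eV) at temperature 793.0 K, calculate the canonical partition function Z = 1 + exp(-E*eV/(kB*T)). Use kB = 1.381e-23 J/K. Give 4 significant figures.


Step 1: Compute beta*E = E*eV/(kB*T) = 0.2818*1.602e-19/(1.381e-23*793.0) = 4.122
Step 2: exp(-beta*E) = exp(-4.122) = 0.01621
Step 3: Z = 1 + 0.01621 = 1.016

1.016


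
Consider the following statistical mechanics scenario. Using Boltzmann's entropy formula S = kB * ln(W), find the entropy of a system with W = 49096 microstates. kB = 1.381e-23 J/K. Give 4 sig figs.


Step 1: ln(W) = ln(49096) = 10.8
Step 2: S = kB * ln(W) = 1.381e-23 * 10.8
Step 3: S = 1.492e-22 J/K

1.492e-22


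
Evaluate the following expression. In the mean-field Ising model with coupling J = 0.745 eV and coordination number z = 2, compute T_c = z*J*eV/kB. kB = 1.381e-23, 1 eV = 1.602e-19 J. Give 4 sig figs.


Step 1: z*J = 2*0.745 = 1.49 eV
Step 2: Convert to Joules: 1.49*1.602e-19 = 2.387e-19 J
Step 3: T_c = 2.387e-19 / 1.381e-23 = 1.728e+04 K

1.728e+04


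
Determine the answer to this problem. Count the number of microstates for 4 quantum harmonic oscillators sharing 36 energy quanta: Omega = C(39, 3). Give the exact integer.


Step 1: Use binomial coefficient C(39, 3)
Step 2: Numerator = 39! / 36!
Step 3: Denominator = 3!
Step 4: Omega = 9139

9139


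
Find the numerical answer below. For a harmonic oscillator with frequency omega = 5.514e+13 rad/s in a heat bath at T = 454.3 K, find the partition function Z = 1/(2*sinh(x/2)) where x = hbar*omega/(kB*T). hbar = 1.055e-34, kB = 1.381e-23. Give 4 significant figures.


Step 1: Compute x = hbar*omega/(kB*T) = 1.055e-34*5.514e+13/(1.381e-23*454.3) = 0.9272
Step 2: x/2 = 0.4636
Step 3: sinh(x/2) = 0.4804
Step 4: Z = 1/(2*0.4804) = 1.041

1.041


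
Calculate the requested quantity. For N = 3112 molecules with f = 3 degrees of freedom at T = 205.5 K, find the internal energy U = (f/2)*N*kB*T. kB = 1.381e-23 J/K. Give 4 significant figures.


Step 1: f/2 = 3/2 = 1.5
Step 2: N*kB*T = 3112*1.381e-23*205.5 = 8.832e-18
Step 3: U = 1.5 * 8.832e-18 = 1.325e-17 J

1.325e-17


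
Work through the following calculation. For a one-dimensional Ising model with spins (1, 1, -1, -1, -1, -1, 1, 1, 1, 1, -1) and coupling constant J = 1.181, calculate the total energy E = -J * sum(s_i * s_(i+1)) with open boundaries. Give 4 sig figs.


Step 1: Nearest-neighbor products: 1, -1, 1, 1, 1, -1, 1, 1, 1, -1
Step 2: Sum of products = 4
Step 3: E = -1.181 * 4 = -4.724

-4.724


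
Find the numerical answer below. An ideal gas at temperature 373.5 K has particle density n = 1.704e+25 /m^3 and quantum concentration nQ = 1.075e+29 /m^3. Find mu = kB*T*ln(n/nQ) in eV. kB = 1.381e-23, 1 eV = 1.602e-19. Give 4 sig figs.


Step 1: n/nQ = 1.704e+25/1.075e+29 = 0.0001585
Step 2: ln(n/nQ) = -8.75
Step 3: mu = kB*T*ln(n/nQ) = 5.158e-21*-8.75 = -4.513e-20 J
Step 4: Convert to eV: -4.513e-20/1.602e-19 = -0.2817 eV

-0.2817


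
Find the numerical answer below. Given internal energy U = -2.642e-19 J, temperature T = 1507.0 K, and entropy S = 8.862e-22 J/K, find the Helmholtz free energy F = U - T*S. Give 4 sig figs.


Step 1: T*S = 1507.0 * 8.862e-22 = 1.336e-18 J
Step 2: F = U - T*S = -2.642e-19 - 1.336e-18
Step 3: F = -1.6e-18 J

-1.6e-18


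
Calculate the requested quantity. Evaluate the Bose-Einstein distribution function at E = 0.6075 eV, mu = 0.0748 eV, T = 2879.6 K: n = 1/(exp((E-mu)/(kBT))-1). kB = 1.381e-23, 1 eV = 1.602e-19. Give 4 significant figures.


Step 1: (E - mu) = 0.5327 eV
Step 2: x = (E-mu)*eV/(kB*T) = 0.5327*1.602e-19/(1.381e-23*2879.6) = 2.146
Step 3: exp(x) = 8.55
Step 4: n = 1/(exp(x)-1) = 0.1324

0.1324


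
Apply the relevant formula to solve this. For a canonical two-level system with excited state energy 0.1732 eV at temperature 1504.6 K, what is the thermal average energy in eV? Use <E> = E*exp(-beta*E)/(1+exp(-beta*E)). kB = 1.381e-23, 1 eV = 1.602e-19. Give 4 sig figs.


Step 1: beta*E = 0.1732*1.602e-19/(1.381e-23*1504.6) = 1.335
Step 2: exp(-beta*E) = 0.2631
Step 3: <E> = 0.1732*0.2631/(1+0.2631) = 0.03607 eV

0.03607


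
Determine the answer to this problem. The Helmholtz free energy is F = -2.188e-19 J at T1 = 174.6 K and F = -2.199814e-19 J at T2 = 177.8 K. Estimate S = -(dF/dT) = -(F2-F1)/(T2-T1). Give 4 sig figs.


Step 1: dF = F2 - F1 = -2.199814e-19 - (-2.188e-19) = -1.1814e-21 J
Step 2: dT = T2 - T1 = 177.8 - 174.6 = 3.2 K
Step 3: S = -dF/dT = -(-1.1814e-21)/3.2 = 3.692e-22 J/K

3.692e-22


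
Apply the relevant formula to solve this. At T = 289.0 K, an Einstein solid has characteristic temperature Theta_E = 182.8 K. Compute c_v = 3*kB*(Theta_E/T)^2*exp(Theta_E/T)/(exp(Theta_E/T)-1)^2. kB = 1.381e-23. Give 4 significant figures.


Step 1: x = Theta_E/T = 182.8/289.0 = 0.6325
Step 2: x^2 = 0.4001
Step 3: exp(x) = 1.882
Step 4: c_v = 3*1.381e-23*0.4001*1.882/(1.882-1)^2 = 4.008e-23

4.008e-23


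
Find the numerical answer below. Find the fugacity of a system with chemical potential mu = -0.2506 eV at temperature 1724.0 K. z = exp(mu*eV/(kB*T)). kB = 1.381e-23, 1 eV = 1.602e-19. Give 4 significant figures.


Step 1: Convert mu to Joules: -0.2506*1.602e-19 = -4.015e-20 J
Step 2: kB*T = 1.381e-23*1724.0 = 2.381e-20 J
Step 3: mu/(kB*T) = -1.686
Step 4: z = exp(-1.686) = 0.1852

0.1852


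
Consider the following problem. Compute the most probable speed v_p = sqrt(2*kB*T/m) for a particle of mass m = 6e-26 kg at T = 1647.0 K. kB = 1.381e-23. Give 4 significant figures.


Step 1: Numerator = 2*kB*T = 2*1.381e-23*1647.0 = 4.549e-20
Step 2: Ratio = 4.549e-20 / 6e-26 = 7.582e+05
Step 3: v_p = sqrt(7.582e+05) = 870.7 m/s

870.7


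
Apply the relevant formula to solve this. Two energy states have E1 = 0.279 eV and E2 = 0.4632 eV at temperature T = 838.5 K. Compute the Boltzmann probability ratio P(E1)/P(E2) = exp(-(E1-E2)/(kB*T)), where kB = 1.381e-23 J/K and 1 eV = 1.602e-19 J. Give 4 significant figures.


Step 1: Compute energy difference dE = E1 - E2 = 0.279 - 0.4632 = -0.1842 eV
Step 2: Convert to Joules: dE_J = -0.1842 * 1.602e-19 = -2.951e-20 J
Step 3: Compute exponent = -dE_J / (kB * T) = -(-2.951e-20) / (1.381e-23 * 838.5) = 2.548
Step 4: P(E1)/P(E2) = exp(2.548) = 12.79

12.79


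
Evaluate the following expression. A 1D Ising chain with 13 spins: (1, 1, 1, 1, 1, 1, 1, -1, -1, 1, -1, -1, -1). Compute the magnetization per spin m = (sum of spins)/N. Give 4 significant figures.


Step 1: Count up spins (+1): 8, down spins (-1): 5
Step 2: Total magnetization M = 8 - 5 = 3
Step 3: m = M/N = 3/13 = 0.2308

0.2308


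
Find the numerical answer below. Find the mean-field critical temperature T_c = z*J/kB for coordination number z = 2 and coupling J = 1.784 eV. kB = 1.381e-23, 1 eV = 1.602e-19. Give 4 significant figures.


Step 1: z*J = 2*1.784 = 3.568 eV
Step 2: Convert to Joules: 3.568*1.602e-19 = 5.716e-19 J
Step 3: T_c = 5.716e-19 / 1.381e-23 = 4.139e+04 K

4.139e+04


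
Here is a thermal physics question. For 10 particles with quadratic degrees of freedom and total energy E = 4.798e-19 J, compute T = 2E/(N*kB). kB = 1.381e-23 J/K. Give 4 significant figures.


Step 1: Numerator = 2*E = 2*4.798e-19 = 9.596e-19 J
Step 2: Denominator = N*kB = 10*1.381e-23 = 1.381e-22
Step 3: T = 9.596e-19 / 1.381e-22 = 6949 K

6949


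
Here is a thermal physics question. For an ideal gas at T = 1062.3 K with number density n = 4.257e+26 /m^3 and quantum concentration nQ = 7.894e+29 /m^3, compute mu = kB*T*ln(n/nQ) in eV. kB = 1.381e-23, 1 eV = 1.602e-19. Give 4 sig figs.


Step 1: n/nQ = 4.257e+26/7.894e+29 = 0.0005393
Step 2: ln(n/nQ) = -7.525
Step 3: mu = kB*T*ln(n/nQ) = 1.467e-20*-7.525 = -1.104e-19 J
Step 4: Convert to eV: -1.104e-19/1.602e-19 = -0.6891 eV

-0.6891


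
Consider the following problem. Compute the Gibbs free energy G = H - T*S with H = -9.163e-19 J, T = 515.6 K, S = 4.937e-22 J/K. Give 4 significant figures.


Step 1: T*S = 515.6 * 4.937e-22 = 2.546e-19 J
Step 2: G = H - T*S = -9.163e-19 - 2.546e-19
Step 3: G = -1.171e-18 J

-1.171e-18


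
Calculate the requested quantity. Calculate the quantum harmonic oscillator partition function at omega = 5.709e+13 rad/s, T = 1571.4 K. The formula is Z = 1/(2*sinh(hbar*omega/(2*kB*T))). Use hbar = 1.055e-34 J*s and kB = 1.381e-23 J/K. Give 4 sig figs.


Step 1: Compute x = hbar*omega/(kB*T) = 1.055e-34*5.709e+13/(1.381e-23*1571.4) = 0.2775
Step 2: x/2 = 0.1388
Step 3: sinh(x/2) = 0.1392
Step 4: Z = 1/(2*0.1392) = 3.591

3.591


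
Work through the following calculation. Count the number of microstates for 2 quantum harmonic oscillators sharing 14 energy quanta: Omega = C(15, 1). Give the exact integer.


Step 1: Use binomial coefficient C(15, 1)
Step 2: Numerator = 15! / 14!
Step 3: Denominator = 1!
Step 4: Omega = 15

15


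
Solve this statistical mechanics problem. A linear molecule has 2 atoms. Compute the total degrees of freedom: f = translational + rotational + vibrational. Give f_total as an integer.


Step 1: Translational DOF = 3
Step 2: Rotational DOF (linear) = 2
Step 3: Vibrational DOF = 3*2 - 5 = 1
Step 4: Total = 3 + 2 + 1 = 6

6


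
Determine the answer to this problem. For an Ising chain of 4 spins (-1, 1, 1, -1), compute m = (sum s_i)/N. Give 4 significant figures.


Step 1: Count up spins (+1): 2, down spins (-1): 2
Step 2: Total magnetization M = 2 - 2 = 0
Step 3: m = M/N = 0/4 = 0

0


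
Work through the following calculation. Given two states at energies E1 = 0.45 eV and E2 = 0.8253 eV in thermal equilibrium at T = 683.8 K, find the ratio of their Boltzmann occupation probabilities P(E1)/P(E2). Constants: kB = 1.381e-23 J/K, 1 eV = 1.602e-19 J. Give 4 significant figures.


Step 1: Compute energy difference dE = E1 - E2 = 0.45 - 0.8253 = -0.3753 eV
Step 2: Convert to Joules: dE_J = -0.3753 * 1.602e-19 = -6.012e-20 J
Step 3: Compute exponent = -dE_J / (kB * T) = -(-6.012e-20) / (1.381e-23 * 683.8) = 6.367
Step 4: P(E1)/P(E2) = exp(6.367) = 582.2

582.2


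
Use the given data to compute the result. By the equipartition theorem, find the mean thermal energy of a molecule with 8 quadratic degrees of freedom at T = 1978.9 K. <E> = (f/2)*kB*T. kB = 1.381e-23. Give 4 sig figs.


Step 1: f/2 = 8/2 = 4
Step 2: kB*T = 1.381e-23 * 1978.9 = 2.733e-20
Step 3: <E> = 4 * 2.733e-20 = 1.093e-19 J

1.093e-19


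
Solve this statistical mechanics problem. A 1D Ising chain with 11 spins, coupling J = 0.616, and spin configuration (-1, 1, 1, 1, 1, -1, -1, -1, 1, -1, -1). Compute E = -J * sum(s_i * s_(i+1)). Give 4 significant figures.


Step 1: Nearest-neighbor products: -1, 1, 1, 1, -1, 1, 1, -1, -1, 1
Step 2: Sum of products = 2
Step 3: E = -0.616 * 2 = -1.232

-1.232


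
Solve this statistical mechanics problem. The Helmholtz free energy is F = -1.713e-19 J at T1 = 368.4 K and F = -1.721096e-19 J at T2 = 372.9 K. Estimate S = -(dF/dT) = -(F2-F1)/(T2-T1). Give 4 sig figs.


Step 1: dF = F2 - F1 = -1.721096e-19 - (-1.713e-19) = -8.096e-22 J
Step 2: dT = T2 - T1 = 372.9 - 368.4 = 4.5 K
Step 3: S = -dF/dT = -(-8.096e-22)/4.5 = 1.799e-22 J/K

1.799e-22


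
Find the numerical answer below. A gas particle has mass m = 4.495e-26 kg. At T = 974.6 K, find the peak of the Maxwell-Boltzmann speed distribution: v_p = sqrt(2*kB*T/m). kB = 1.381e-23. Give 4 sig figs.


Step 1: Numerator = 2*kB*T = 2*1.381e-23*974.6 = 2.692e-20
Step 2: Ratio = 2.692e-20 / 4.495e-26 = 5.989e+05
Step 3: v_p = sqrt(5.989e+05) = 773.9 m/s

773.9


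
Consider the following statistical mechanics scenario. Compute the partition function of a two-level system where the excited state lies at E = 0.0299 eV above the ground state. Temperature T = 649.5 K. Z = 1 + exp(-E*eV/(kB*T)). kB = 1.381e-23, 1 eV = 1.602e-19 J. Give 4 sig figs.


Step 1: Compute beta*E = E*eV/(kB*T) = 0.0299*1.602e-19/(1.381e-23*649.5) = 0.534
Step 2: exp(-beta*E) = exp(-0.534) = 0.5862
Step 3: Z = 1 + 0.5862 = 1.586

1.586


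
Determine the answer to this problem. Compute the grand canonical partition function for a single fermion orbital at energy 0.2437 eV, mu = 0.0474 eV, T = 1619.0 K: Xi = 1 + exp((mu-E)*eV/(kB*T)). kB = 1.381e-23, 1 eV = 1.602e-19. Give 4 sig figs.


Step 1: (mu - E) = 0.0474 - 0.2437 = -0.1963 eV
Step 2: x = (mu-E)*eV/(kB*T) = -0.1963*1.602e-19/(1.381e-23*1619.0) = -1.407
Step 3: exp(x) = 0.245
Step 4: Xi = 1 + 0.245 = 1.245

1.245


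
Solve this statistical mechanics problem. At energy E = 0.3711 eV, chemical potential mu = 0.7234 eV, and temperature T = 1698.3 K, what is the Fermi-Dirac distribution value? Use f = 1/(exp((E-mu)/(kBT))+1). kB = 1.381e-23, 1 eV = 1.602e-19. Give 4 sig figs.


Step 1: (E - mu) = 0.3711 - 0.7234 = -0.3523 eV
Step 2: Convert: (E-mu)*eV = -5.644e-20 J
Step 3: x = (E-mu)*eV/(kB*T) = -2.406
Step 4: f = 1/(exp(-2.406)+1) = 0.9173

0.9173


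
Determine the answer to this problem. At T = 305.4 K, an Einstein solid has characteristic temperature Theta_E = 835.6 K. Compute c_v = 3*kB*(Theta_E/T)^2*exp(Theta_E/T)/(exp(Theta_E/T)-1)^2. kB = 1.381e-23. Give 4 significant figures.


Step 1: x = Theta_E/T = 835.6/305.4 = 2.736
Step 2: x^2 = 7.486
Step 3: exp(x) = 15.43
Step 4: c_v = 3*1.381e-23*7.486*15.43/(15.43-1)^2 = 2.299e-23

2.299e-23


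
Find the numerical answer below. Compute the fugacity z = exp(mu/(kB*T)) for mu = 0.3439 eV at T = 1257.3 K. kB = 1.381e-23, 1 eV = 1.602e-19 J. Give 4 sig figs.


Step 1: Convert mu to Joules: 0.3439*1.602e-19 = 5.509e-20 J
Step 2: kB*T = 1.381e-23*1257.3 = 1.736e-20 J
Step 3: mu/(kB*T) = 3.173
Step 4: z = exp(3.173) = 23.88

23.88


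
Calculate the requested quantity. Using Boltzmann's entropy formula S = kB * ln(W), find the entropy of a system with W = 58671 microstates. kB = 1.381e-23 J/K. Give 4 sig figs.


Step 1: ln(W) = ln(58671) = 10.98
Step 2: S = kB * ln(W) = 1.381e-23 * 10.98
Step 3: S = 1.516e-22 J/K

1.516e-22


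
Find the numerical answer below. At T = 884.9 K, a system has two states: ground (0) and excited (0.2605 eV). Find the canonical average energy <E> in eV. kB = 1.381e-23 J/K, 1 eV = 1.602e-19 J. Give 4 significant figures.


Step 1: beta*E = 0.2605*1.602e-19/(1.381e-23*884.9) = 3.415
Step 2: exp(-beta*E) = 0.03288
Step 3: <E> = 0.2605*0.03288/(1+0.03288) = 0.008292 eV

0.008292


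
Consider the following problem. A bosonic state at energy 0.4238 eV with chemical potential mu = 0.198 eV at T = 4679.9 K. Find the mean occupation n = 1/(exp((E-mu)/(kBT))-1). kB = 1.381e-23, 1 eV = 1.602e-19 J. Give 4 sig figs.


Step 1: (E - mu) = 0.2258 eV
Step 2: x = (E-mu)*eV/(kB*T) = 0.2258*1.602e-19/(1.381e-23*4679.9) = 0.5597
Step 3: exp(x) = 1.75
Step 4: n = 1/(exp(x)-1) = 1.333

1.333


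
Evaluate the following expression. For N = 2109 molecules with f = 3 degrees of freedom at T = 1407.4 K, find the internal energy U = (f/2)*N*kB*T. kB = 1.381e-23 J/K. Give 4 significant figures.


Step 1: f/2 = 3/2 = 1.5
Step 2: N*kB*T = 2109*1.381e-23*1407.4 = 4.099e-17
Step 3: U = 1.5 * 4.099e-17 = 6.149e-17 J

6.149e-17


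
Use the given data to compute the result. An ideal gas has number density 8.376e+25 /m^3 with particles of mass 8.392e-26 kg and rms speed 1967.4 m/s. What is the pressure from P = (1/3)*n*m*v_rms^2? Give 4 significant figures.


Step 1: v_rms^2 = 1967.4^2 = 3.871e+06
Step 2: n*m = 8.376e+25*8.392e-26 = 7.029
Step 3: P = (1/3)*7.029*3.871e+06 = 9.069e+06 Pa

9.069e+06


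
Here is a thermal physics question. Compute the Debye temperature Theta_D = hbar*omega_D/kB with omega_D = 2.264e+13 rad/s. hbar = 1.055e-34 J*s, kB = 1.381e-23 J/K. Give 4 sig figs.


Step 1: hbar*omega_D = 1.055e-34 * 2.264e+13 = 2.389e-21 J
Step 2: Theta_D = 2.389e-21 / 1.381e-23
Step 3: Theta_D = 173 K

173


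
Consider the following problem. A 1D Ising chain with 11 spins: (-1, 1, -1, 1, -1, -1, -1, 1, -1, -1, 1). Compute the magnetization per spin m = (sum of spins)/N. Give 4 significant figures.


Step 1: Count up spins (+1): 4, down spins (-1): 7
Step 2: Total magnetization M = 4 - 7 = -3
Step 3: m = M/N = -3/11 = -0.2727

-0.2727


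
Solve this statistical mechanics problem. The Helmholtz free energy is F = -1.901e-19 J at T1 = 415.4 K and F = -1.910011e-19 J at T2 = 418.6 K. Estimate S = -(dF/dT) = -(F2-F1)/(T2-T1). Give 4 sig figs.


Step 1: dF = F2 - F1 = -1.910011e-19 - (-1.901e-19) = -9.011e-22 J
Step 2: dT = T2 - T1 = 418.6 - 415.4 = 3.2 K
Step 3: S = -dF/dT = -(-9.011e-22)/3.2 = 2.816e-22 J/K

2.816e-22


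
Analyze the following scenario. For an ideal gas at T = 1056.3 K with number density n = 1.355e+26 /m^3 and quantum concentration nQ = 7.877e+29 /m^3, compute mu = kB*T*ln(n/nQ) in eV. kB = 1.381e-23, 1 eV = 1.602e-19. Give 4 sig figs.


Step 1: n/nQ = 1.355e+26/7.877e+29 = 0.000172
Step 2: ln(n/nQ) = -8.668
Step 3: mu = kB*T*ln(n/nQ) = 1.459e-20*-8.668 = -1.264e-19 J
Step 4: Convert to eV: -1.264e-19/1.602e-19 = -0.7893 eV

-0.7893


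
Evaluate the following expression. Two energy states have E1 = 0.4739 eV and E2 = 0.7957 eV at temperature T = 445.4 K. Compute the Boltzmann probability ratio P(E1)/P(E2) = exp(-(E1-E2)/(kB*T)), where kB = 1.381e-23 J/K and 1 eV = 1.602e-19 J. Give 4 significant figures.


Step 1: Compute energy difference dE = E1 - E2 = 0.4739 - 0.7957 = -0.3218 eV
Step 2: Convert to Joules: dE_J = -0.3218 * 1.602e-19 = -5.155e-20 J
Step 3: Compute exponent = -dE_J / (kB * T) = -(-5.155e-20) / (1.381e-23 * 445.4) = 8.381
Step 4: P(E1)/P(E2) = exp(8.381) = 4364

4364


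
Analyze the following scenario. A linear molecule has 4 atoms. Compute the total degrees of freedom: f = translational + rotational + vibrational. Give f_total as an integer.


Step 1: Translational DOF = 3
Step 2: Rotational DOF (linear) = 2
Step 3: Vibrational DOF = 3*4 - 5 = 7
Step 4: Total = 3 + 2 + 7 = 12

12


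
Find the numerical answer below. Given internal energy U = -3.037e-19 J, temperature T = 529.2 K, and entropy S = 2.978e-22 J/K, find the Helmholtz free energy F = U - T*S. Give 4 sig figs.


Step 1: T*S = 529.2 * 2.978e-22 = 1.576e-19 J
Step 2: F = U - T*S = -3.037e-19 - 1.576e-19
Step 3: F = -4.613e-19 J

-4.613e-19


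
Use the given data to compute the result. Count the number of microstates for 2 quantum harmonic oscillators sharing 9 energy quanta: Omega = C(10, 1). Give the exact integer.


Step 1: Use binomial coefficient C(10, 1)
Step 2: Numerator = 10! / 9!
Step 3: Denominator = 1!
Step 4: Omega = 10

10


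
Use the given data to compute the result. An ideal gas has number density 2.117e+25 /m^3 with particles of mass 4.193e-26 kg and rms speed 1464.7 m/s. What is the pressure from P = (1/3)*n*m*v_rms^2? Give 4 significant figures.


Step 1: v_rms^2 = 1464.7^2 = 2.145e+06
Step 2: n*m = 2.117e+25*4.193e-26 = 0.8877
Step 3: P = (1/3)*0.8877*2.145e+06 = 6.348e+05 Pa

6.348e+05


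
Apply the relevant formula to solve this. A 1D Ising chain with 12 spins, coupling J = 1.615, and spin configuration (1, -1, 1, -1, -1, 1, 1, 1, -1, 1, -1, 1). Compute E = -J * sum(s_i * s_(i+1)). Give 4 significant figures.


Step 1: Nearest-neighbor products: -1, -1, -1, 1, -1, 1, 1, -1, -1, -1, -1
Step 2: Sum of products = -5
Step 3: E = -1.615 * -5 = 8.075

8.075


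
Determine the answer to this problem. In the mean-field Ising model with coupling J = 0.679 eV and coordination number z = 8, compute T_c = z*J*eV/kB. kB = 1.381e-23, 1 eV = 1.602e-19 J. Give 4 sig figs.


Step 1: z*J = 8*0.679 = 5.432 eV
Step 2: Convert to Joules: 5.432*1.602e-19 = 8.702e-19 J
Step 3: T_c = 8.702e-19 / 1.381e-23 = 6.301e+04 K

6.301e+04


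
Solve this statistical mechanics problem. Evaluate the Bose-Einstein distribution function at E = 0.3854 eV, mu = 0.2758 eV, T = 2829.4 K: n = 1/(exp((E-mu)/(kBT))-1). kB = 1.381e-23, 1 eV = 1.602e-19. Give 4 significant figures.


Step 1: (E - mu) = 0.1096 eV
Step 2: x = (E-mu)*eV/(kB*T) = 0.1096*1.602e-19/(1.381e-23*2829.4) = 0.4494
Step 3: exp(x) = 1.567
Step 4: n = 1/(exp(x)-1) = 1.763

1.763


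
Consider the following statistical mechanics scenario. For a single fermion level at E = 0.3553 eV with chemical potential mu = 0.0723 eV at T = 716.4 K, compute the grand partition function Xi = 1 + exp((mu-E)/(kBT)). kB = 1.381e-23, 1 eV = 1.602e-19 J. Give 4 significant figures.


Step 1: (mu - E) = 0.0723 - 0.3553 = -0.283 eV
Step 2: x = (mu-E)*eV/(kB*T) = -0.283*1.602e-19/(1.381e-23*716.4) = -4.582
Step 3: exp(x) = 0.01023
Step 4: Xi = 1 + 0.01023 = 1.01

1.01


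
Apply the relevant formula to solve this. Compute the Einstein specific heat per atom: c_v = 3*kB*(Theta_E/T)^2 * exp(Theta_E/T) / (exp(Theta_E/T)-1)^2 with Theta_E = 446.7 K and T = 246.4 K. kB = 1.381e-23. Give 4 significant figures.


Step 1: x = Theta_E/T = 446.7/246.4 = 1.813
Step 2: x^2 = 3.287
Step 3: exp(x) = 6.128
Step 4: c_v = 3*1.381e-23*3.287*6.128/(6.128-1)^2 = 3.173e-23

3.173e-23


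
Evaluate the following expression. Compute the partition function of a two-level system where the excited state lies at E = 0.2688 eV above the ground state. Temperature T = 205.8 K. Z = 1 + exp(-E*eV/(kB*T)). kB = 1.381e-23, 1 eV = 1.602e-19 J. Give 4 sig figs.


Step 1: Compute beta*E = E*eV/(kB*T) = 0.2688*1.602e-19/(1.381e-23*205.8) = 15.15
Step 2: exp(-beta*E) = exp(-15.15) = 2.629e-07
Step 3: Z = 1 + 2.629e-07 = 1

1


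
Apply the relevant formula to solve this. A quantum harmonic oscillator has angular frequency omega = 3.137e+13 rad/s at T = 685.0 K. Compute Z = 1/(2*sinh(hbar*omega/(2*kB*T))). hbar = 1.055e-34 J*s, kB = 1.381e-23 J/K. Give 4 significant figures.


Step 1: Compute x = hbar*omega/(kB*T) = 1.055e-34*3.137e+13/(1.381e-23*685.0) = 0.3499
Step 2: x/2 = 0.1749
Step 3: sinh(x/2) = 0.1758
Step 4: Z = 1/(2*0.1758) = 2.844

2.844


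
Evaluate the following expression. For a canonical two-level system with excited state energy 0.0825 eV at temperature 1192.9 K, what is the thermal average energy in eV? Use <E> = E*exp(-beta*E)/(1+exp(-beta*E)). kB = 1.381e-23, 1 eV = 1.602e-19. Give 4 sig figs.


Step 1: beta*E = 0.0825*1.602e-19/(1.381e-23*1192.9) = 0.8023
Step 2: exp(-beta*E) = 0.4483
Step 3: <E> = 0.0825*0.4483/(1+0.4483) = 0.02554 eV

0.02554
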